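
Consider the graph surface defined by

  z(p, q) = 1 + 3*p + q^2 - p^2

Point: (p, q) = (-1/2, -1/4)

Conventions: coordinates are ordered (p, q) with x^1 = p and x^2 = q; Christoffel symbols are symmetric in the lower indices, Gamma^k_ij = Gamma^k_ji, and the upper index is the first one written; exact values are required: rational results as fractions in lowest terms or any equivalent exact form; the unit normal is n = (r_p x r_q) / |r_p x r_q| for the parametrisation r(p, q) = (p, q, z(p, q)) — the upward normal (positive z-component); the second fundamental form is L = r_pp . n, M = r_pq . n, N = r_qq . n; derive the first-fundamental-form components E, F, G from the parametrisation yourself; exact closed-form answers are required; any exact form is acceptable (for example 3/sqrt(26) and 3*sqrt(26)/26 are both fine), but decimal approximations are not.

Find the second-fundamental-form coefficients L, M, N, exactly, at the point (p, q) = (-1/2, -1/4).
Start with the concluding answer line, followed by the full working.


Answer: L = -4*sqrt(69)/69, M = 0, N = 4*sqrt(69)/69

z_p = 4, z_q = -1/2, z_pp = -2, z_pq = 0, z_qq = 2
E = 17, F = -2, G = 5/4; answer radicand W^2 = 69/4
unnormalised second-form numerators: l = -2, m = 0, n = 2; L = l/sqrt(69/4), and similarly M = m/sqrt(W^2), N = n/sqrt(W^2)


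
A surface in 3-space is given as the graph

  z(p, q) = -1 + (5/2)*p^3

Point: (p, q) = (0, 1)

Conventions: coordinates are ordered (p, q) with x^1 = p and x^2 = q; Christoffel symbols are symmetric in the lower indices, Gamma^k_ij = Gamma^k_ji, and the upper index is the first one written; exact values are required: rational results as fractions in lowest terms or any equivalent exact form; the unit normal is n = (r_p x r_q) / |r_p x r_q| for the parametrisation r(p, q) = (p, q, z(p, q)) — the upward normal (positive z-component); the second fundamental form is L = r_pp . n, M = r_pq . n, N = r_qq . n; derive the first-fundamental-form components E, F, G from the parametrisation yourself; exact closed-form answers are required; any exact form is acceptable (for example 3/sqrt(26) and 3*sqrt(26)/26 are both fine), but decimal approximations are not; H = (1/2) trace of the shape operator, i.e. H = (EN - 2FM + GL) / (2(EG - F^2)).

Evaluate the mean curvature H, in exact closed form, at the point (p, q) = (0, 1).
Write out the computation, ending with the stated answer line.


z_p = 0, z_q = 0, z_pp = 0, z_pq = 0, z_qq = 0
E = 1, F = 0, G = 1; answer radicand W^2 = 1
unnormalised second-form numerators: l = 0, m = 0, n = 0; L = l/sqrt(1), and similarly M = m/sqrt(W^2), N = n/sqrt(W^2)
H = (E*n - 2*F*m + G*l) / (2*(EG - F^2)*sqrt(W^2)); E*n - 2*F*m + G*l = 0, EG - F^2 = 1, so H = (0)/sqrt(1)

Answer: H = 0


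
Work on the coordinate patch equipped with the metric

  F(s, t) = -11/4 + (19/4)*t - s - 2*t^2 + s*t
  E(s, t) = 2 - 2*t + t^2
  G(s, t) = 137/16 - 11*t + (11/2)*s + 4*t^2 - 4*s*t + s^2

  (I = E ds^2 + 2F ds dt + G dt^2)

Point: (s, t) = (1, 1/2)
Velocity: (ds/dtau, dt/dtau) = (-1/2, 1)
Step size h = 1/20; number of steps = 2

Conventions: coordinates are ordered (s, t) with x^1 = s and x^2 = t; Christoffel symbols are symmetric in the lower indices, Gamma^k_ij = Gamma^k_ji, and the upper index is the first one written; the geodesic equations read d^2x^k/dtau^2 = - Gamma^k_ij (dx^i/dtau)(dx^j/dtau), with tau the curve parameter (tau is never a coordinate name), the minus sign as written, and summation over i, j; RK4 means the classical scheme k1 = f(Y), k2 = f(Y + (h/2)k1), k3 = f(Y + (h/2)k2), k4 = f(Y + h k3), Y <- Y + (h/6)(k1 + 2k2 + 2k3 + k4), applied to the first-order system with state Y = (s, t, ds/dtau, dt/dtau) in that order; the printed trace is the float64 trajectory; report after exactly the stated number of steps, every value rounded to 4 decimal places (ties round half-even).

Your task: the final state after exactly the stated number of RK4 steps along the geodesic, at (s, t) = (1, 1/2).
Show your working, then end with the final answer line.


f(Y) = (ds/dtau, dt/dtau, -Gamma^s_ij Y'^i Y'^j, -Gamma^t_ij Y'^i Y'^j) with the Gammas evaluated at the stage position; h = 0.050000; intermediate values shown to 6 dp
step 0: s = 1.0000, t = 0.5000, ds/dtau = -0.5000, dt/dtau = 1.0000
step 1:
  k1: at (s, t) = (1.000000, 0.500000), (ds/dtau, dt/dtau) = (-0.500000, 1.000000); Gamma_sss = 0.000000, Gamma_sst = -0.056738, Gamma_stt = 0.113475, Gamma_tss = 0.000000, Gamma_tst = 0.312057, Gamma_ttt = -0.624113; k1 = (-0.500000, 1.000000, -0.170213, 0.936170)
  k2: at (s, t) = (0.987500, 0.525000), (ds/dtau, dt/dtau) = (-0.504255, 1.023404); Gamma_sss = 0.000000, Gamma_sst = -0.056224, Gamma_stt = 0.112449, Gamma_tss = 0.000000, Gamma_tst = 0.318112, Gamma_ttt = -0.636224; k2 = (-0.504255, 1.023404, -0.175804, 0.994681)
  k3: at (s, t) = (0.987394, 0.525585), (ds/dtau, dt/dtau) = (-0.504395, 1.024867); Gamma_sss = 0.000000, Gamma_sst = -0.056205, Gamma_stt = 0.112409, Gamma_tss = 0.000000, Gamma_tst = 0.318240, Gamma_ttt = -0.636481; k3 = (-0.504395, 1.024867, -0.176178, 0.997550)
  k4: at (s, t) = (0.974780, 0.551243), (ds/dtau, dt/dtau) = (-0.508809, 1.049877); Gamma_sss = 0.000000, Gamma_sst = -0.055554, Gamma_stt = 0.111109, Gamma_tss = 0.000000, Gamma_tst = 0.324629, Gamma_ttt = -0.649259; k4 = (-0.508809, 1.049877, -0.181821, 1.062467)
  Y <- Y + (h/6)(k1 + 2k2 + 2k3 + k4): s = 0.9748, t = 0.5512, ds/dtau = -0.5088, dt/dtau = 1.0499
step 2:
  k1: at (s, t) = (0.974782, 0.551220), (ds/dtau, dt/dtau) = (-0.508800, 1.049859); Gamma_sss = 0.000000, Gamma_sst = -0.055555, Gamma_stt = 0.111111, Gamma_tss = 0.000000, Gamma_tst = 0.324624, Gamma_ttt = -0.649249; k1 = (-0.508800, 1.049859, -0.181818, 1.062413)
  k2: at (s, t) = (0.962062, 0.577467), (ds/dtau, dt/dtau) = (-0.513345, 1.076419); Gamma_sss = 0.000000, Gamma_sst = -0.054750, Gamma_stt = 0.109501, Gamma_tss = 0.000000, Gamma_tst = 0.331344, Gamma_ttt = -0.662688; k2 = (-0.513345, 1.076419, -0.187384, 1.134028)
  k3: at (s, t) = (0.961949, 0.578131), (ds/dtau, dt/dtau) = (-0.513485, 1.078210); Gamma_sss = 0.000000, Gamma_sst = -0.054721, Gamma_stt = 0.109441, Gamma_tss = 0.000000, Gamma_tst = 0.331498, Gamma_ttt = -0.662996; k3 = (-0.513485, 1.078210, -0.187821, 1.137821)
  k4: at (s, t) = (0.949108, 0.605131), (ds/dtau, dt/dtau) = (-0.518191, 1.106750); Gamma_sss = 0.000000, Gamma_sst = -0.053722, Gamma_stt = 0.107443, Gamma_tss = 0.000000, Gamma_tst = 0.338606, Gamma_ttt = -0.677211; k4 = (-0.518191, 1.106750, -0.193227, 1.217900)
  Y <- Y + (h/6)(k1 + 2k2 + 2k3 + k4): s = 0.9491, t = 0.6051, ds/dtau = -0.5182, dt/dtau = 1.1067

Answer: s = 0.9491, t = 0.6051, ds/dtau = -0.5182, dt/dtau = 1.1067


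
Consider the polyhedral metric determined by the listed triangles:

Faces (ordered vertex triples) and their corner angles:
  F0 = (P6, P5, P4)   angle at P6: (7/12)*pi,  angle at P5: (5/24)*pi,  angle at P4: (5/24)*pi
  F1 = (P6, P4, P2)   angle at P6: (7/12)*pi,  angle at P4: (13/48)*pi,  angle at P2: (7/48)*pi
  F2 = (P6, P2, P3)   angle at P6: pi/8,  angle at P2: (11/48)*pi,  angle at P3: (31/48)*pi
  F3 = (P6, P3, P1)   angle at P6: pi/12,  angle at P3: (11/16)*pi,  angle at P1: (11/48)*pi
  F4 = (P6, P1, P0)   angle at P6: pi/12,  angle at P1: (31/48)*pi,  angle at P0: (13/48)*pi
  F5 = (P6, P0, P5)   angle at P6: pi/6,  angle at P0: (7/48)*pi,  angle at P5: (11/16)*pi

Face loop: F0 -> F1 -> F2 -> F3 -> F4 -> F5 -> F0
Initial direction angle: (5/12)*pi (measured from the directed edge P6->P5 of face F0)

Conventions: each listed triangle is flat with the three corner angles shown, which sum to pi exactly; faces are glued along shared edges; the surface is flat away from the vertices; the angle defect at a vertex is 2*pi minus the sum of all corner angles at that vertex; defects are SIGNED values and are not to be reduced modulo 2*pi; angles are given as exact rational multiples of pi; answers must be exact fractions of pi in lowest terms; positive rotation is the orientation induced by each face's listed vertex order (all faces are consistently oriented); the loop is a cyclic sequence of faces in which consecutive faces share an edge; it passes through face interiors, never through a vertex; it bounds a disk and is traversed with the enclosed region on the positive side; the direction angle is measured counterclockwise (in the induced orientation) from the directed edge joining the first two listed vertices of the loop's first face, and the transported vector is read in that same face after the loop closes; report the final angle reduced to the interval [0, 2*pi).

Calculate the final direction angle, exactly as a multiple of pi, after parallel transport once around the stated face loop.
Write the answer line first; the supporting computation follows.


Answer: final direction angle = (19/24)*pi

enclosed vertex P6: corner angles sum to (13/8)*pi, defect = 2*pi - (13/8)*pi = (3/8)*pi
the rotation equals the total enclosed defect, so the final angle is initial + defects (mod 2*pi)
final angle = (5/12)*pi + (3/8)*pi = (19/24)*pi (mod 2*pi)


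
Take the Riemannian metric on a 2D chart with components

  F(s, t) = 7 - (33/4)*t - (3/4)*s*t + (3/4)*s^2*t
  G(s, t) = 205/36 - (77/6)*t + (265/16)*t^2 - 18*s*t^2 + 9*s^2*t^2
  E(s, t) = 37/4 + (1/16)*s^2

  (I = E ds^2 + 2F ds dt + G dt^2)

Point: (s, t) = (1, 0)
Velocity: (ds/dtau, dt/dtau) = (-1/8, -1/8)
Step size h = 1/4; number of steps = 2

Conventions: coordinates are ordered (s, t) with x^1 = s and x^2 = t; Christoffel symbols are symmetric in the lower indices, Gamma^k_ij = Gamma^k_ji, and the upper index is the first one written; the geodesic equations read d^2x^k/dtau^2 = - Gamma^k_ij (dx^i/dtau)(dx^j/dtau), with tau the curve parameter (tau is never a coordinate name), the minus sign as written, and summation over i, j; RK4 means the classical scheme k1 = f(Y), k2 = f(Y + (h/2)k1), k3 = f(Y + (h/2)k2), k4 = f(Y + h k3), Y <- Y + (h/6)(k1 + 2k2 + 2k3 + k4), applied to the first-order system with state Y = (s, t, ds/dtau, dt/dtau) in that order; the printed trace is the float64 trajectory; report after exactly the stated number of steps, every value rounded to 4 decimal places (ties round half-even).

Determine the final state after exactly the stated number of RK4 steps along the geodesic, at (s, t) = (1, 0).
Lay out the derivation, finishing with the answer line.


f(Y) = (ds/dtau, dt/dtau, -Gamma^s_ij Y'^i Y'^j, -Gamma^t_ij Y'^i Y'^j) with the Gammas evaluated at the stage position; h = 0.250000; intermediate values shown to 6 dp
step 0: s = 1.0000, t = 0.0000, ds/dtau = -0.1250, dt/dtau = -0.1250
step 1:
  k1: at (s, t) = (1.000000, 0.000000), (ds/dtau, dt/dtau) = (-0.125000, -0.125000); Gamma_sss = 0.088324, Gamma_sst = 0.000000, Gamma_stt = -0.511848, Gamma_tss = -0.108574, Gamma_tst = 0.000000, Gamma_ttt = -0.497630; k1 = (-0.125000, -0.125000, 0.006618, 0.009472)
  k2: at (s, t) = (0.984375, -0.015625), (ds/dtau, dt/dtau) = (-0.124173, -0.123816); Gamma_sss = 0.108789, Gamma_sst = 0.000060, Gamma_stt = -0.521948, Gamma_tss = -0.133448, Gamma_tst = -0.000078, Gamma_ttt = -0.477182; k2 = (-0.124173, -0.123816, 0.006322, 0.009375)
  k3: at (s, t) = (0.984478, -0.015477), (ds/dtau, dt/dtau) = (-0.124210, -0.123828); Gamma_sss = 0.108595, Gamma_sst = 0.000058, Gamma_stt = -0.521904, Gamma_tss = -0.133217, Gamma_tst = -0.000076, Gamma_ttt = -0.477311; k3 = (-0.124210, -0.123828, 0.006325, 0.009376)
  k4: at (s, t) = (0.968948, -0.030957), (ds/dtau, dt/dtau) = (-0.123419, -0.122656); Gamma_sss = 0.127920, Gamma_sst = 0.000471, Gamma_stt = -0.531701, Gamma_tss = -0.155759, Gamma_tst = -0.000605, Gamma_ttt = -0.457942; k4 = (-0.123419, -0.122656, 0.006036, 0.009280)
  Y <- Y + (h/6)(k1 + 2k2 + 2k3 + k4): s = 0.9690, t = -0.0310, ds/dtau = -0.1234, dt/dtau = -0.1227
step 2:
  k1: at (s, t) = (0.968951, -0.030956), (ds/dtau, dt/dtau) = (-0.123419, -0.122656); Gamma_sss = 0.127919, Gamma_sst = 0.000471, Gamma_stt = -0.531698, Gamma_tss = -0.155758, Gamma_tst = -0.000605, Gamma_ttt = -0.457945; k1 = (-0.123419, -0.122656, 0.006036, 0.009280)
  k2: at (s, t) = (0.953523, -0.046288), (ds/dtau, dt/dtau) = (-0.122664, -0.121496); Gamma_sss = 0.146135, Gamma_sst = 0.001590, Gamma_stt = -0.540517, Gamma_tss = -0.176132, Gamma_tst = -0.002004, Gamma_ttt = -0.440425; k2 = (-0.122664, -0.121496, 0.005733, 0.009211)
  k3: at (s, t) = (0.953618, -0.046143), (ds/dtau, dt/dtau) = (-0.122702, -0.121505); Gamma_sss = 0.145958, Gamma_sst = 0.001577, Gamma_stt = -0.540494, Gamma_tss = -0.175937, Gamma_tst = -0.001988, Gamma_ttt = -0.440517; k3 = (-0.122702, -0.121505, 0.005735, 0.009212)
  k4: at (s, t) = (0.938275, -0.061332), (ds/dtau, dt/dtau) = (-0.121985, -0.120353); Gamma_sss = 0.163102, Gamma_sst = 0.003739, Gamma_stt = -0.547694, Gamma_tss = -0.194312, Gamma_tst = -0.004633, Gamma_ttt = -0.425514; k4 = (-0.121985, -0.120353, 0.005396, 0.009191)
  Y <- Y + (h/6)(k1 + 2k2 + 2k3 + k4): s = 0.9383, t = -0.0613, ds/dtau = -0.1220, dt/dtau = -0.1204

Answer: s = 0.9383, t = -0.0613, ds/dtau = -0.1220, dt/dtau = -0.1204


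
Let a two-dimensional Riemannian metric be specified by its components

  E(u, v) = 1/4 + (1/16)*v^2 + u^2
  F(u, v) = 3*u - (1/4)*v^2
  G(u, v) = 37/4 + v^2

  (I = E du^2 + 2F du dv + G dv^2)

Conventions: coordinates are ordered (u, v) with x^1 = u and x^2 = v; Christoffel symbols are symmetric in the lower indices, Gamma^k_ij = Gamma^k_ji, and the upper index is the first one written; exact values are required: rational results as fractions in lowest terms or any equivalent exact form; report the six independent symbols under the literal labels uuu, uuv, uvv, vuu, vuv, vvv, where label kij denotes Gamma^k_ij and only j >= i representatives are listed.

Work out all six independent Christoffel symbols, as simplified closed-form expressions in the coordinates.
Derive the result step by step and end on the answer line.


E = 1/4 + (1/16)*v^2 + u^2; F = 3*u - (1/4)*v^2; G = 37/4 + v^2
Gamma^k_ij = (1/2) g^{kl} (d_i g_jl + d_j g_il - d_l g_ij), with g^inv = (1/(EG-F^2)) [[G, -F], [-F, E]]
first partials: E_u = 2*u, E_v = (1/8)*v, F_u = 3, F_v = -(1/2)*v, G_u = 0, G_v = 2*v
D = EG - F^2 = 37/16 + (53/64)*v^2 + (1/4)*u^2 + (3/2)*u*v^2 + u^2*v^2
expanded: Gamma^u_uu = (G E_u - 2F F_u + F E_v)/(2D), Gamma^u_uv = (G E_v - F G_u)/(2D), Gamma^u_vv = (2G F_v - G G_u - F G_v)/(2D), Gamma^v_uu = (2E F_u - E E_v - F E_u)/(2D), Gamma^v_uv = (E G_u - F E_v)/(2D), Gamma^v_vv = (E G_v - 2F F_v + F G_u)/(2D); substitute and cancel common factors

Answer: Gamma_uuu = (64*u*v^2 + 12*u*v + 16*u - v^3 + 48*v^2)/(64*u^2*v^2 + 16*u^2 + 96*u*v^2 + 53*v^2 + 148), Gamma_uuv = (4*v^3 + 37*v)/(64*u^2*v^2 + 16*u^2 + 96*u*v^2 + 53*v^2 + 148), Gamma_uvv = (-192*u*v - 16*v^3 - 296*v)/(64*u^2*v^2 + 16*u^2 + 96*u*v^2 + 53*v^2 + 148), Gamma_vuu = (-16*u^2*v + 64*u*v^2 - v^3 + 48*v^2 - 4*v + 192)/(256*u^2*v^2 + 64*u^2 + 384*u*v^2 + 212*v^2 + 592), Gamma_vuv = (-12*u*v + v^3)/(64*u^2*v^2 + 16*u^2 + 96*u*v^2 + 53*v^2 + 148), Gamma_vvv = (64*u^2*v + 96*u*v - 4*v^3 + 16*v)/(64*u^2*v^2 + 16*u^2 + 96*u*v^2 + 53*v^2 + 148)


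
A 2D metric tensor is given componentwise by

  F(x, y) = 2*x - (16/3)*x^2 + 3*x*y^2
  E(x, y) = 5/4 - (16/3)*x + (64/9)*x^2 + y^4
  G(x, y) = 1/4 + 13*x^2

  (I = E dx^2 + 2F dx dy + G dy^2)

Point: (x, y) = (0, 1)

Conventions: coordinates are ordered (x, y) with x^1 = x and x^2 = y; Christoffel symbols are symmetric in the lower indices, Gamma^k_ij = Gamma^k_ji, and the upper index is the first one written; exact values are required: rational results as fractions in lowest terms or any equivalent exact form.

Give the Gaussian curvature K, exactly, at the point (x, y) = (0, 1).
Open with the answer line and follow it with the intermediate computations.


Answer: K = -1616/81

E = 9/4, F = 0, G = 1/4, EG - F^2 = 9/16 at the point
E_x = -16/3, E_y = 4, F_x = 5, F_y = 0, G_x = 0, G_y = 0
E_yy = 12, F_xy = 6, G_xx = 26
Evaluate Brioschi's two determinant matrices M1, M2 and divide by (EG - F^2)^2.
M1 = [[-E_yy/2 + F_xy - G_xx/2, E_x/2, F_x - E_y/2], [F_y - G_x/2, E, F], [G_y/2, F, G]] = [[-13, -8/3, 3], [0, 9/4, 0], [0, 0, 1/4]]; det M1 = -117/16
M2 = [[0, E_y/2, G_x/2], [E_y/2, E, F], [G_x/2, F, G]] = [[0, 2, 0], [2, 9/4, 0], [0, 0, 1/4]]; det M2 = -1
det M1 - det M2 = -101/16; K = -101/16 / (9/16)^2 = -1616/81


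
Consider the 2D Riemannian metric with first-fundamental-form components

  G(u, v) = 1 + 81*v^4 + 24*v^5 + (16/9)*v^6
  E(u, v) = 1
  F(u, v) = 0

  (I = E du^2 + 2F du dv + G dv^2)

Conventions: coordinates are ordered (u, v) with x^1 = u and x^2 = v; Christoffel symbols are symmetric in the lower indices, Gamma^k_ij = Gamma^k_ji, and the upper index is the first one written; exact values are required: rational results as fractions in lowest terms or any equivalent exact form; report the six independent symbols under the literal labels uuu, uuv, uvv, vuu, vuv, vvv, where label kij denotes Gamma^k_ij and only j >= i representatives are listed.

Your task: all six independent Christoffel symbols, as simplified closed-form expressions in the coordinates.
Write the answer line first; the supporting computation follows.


Answer: Gamma_uuu = 0, Gamma_uuv = 0, Gamma_uvv = 0, Gamma_vuu = 0, Gamma_vuv = 0, Gamma_vvv = (48*v^5 + 540*v^4 + 1458*v^3)/(16*v^6 + 216*v^5 + 729*v^4 + 9)

E = 1; F = 0; G = 1 + 81*v^4 + 24*v^5 + (16/9)*v^6
Gamma^k_ij = (1/2) g^{kl} (d_i g_jl + d_j g_il - d_l g_ij), with g^inv = (1/(EG-F^2)) [[G, -F], [-F, E]]
first partials: E_u = 0, E_v = 0, F_u = 0, F_v = 0, G_u = 0, G_v = 324*v^3 + 120*v^4 + (32/3)*v^5
D = EG - F^2 = 1 + 81*v^4 + 24*v^5 + (16/9)*v^6
expanded: Gamma^u_uu = (G E_u - 2F F_u + F E_v)/(2D), Gamma^u_uv = (G E_v - F G_u)/(2D), Gamma^u_vv = (2G F_v - G G_u - F G_v)/(2D), Gamma^v_uu = (2E F_u - E E_v - F E_u)/(2D), Gamma^v_uv = (E G_u - F E_v)/(2D), Gamma^v_vv = (E G_v - 2F F_v + F G_u)/(2D); substitute and cancel common factors


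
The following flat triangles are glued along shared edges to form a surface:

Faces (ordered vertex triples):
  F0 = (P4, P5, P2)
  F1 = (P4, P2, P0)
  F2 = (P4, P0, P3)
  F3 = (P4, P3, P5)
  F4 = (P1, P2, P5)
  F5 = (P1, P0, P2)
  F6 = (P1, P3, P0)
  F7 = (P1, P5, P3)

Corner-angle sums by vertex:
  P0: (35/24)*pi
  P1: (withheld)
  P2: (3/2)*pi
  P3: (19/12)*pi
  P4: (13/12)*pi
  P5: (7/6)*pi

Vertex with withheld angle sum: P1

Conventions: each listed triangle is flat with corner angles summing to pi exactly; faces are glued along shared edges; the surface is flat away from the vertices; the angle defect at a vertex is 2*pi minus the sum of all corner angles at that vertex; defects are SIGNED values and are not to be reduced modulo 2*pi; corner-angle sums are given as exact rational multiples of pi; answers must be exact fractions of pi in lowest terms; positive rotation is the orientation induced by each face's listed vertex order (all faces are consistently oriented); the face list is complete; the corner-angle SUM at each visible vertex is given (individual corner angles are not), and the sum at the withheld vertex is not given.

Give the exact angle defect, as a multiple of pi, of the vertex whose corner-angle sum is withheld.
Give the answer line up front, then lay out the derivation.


Answer: defect(P1) = (19/24)*pi

V = 6, E = 12, F = 8; chi = V - E + F = 2
Gauss-Bonnet: total defect = 2*pi*chi = 4*pi; visible defects sum to (77/24)*pi


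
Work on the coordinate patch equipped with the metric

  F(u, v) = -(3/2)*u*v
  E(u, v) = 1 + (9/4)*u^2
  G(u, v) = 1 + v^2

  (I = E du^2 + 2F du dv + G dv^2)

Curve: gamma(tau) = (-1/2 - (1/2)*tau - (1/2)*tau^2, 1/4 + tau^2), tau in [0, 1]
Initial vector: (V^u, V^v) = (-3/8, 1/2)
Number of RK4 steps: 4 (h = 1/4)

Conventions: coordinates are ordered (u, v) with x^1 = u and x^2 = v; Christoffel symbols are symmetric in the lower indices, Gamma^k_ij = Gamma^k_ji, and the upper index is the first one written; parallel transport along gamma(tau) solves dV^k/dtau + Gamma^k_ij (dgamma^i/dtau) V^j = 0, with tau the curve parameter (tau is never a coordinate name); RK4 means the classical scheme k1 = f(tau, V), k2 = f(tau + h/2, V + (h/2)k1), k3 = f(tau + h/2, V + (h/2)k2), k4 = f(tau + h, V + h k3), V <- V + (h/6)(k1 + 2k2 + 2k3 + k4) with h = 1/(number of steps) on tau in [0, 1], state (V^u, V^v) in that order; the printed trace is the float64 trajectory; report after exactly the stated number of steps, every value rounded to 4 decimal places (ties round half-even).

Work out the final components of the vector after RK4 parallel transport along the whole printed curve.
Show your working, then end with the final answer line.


gamma'(tau) = (-1/2 - tau, 2*tau); f(tau, V)^k = -Gamma^k_ij(gamma(tau)) gamma'^i(tau) V^j; h = 1/4; intermediate values shown to 6 dp
curve data and Christoffel symbols at the stage parameters:
  tau = 0.000000: gamma = (-0.500000, 0.250000), gamma' = (-0.500000, 0.000000); Gamma_uuu = -0.692308, Gamma_uuv = 0.000000, Gamma_uvv = 0.461538, Gamma_vuu = -0.230769, Gamma_vuv = 0.000000, Gamma_vvv = 0.153846
  tau = 0.125000: gamma = (-0.570312, 0.265625), gamma' = (-0.625000, 0.250000); Gamma_uuu = -0.711948, Gamma_uuv = 0.000000, Gamma_uvv = 0.474632, Gamma_vuu = -0.221061, Gamma_vuv = 0.000000, Gamma_vvv = 0.147374
  tau = 0.250000: gamma = (-0.656250, 0.312500), gamma' = (-0.750000, 0.500000); Gamma_uuu = -0.714471, Gamma_uuv = 0.000000, Gamma_uvv = 0.476314, Gamma_vuu = -0.226816, Gamma_vuv = 0.000000, Gamma_vvv = 0.151211
  tau = 0.375000: gamma = (-0.757812, 0.390625), gamma' = (-0.875000, 0.750000); Gamma_uuu = -0.697454, Gamma_uuv = 0.000000, Gamma_uvv = 0.464969, Gamma_vuu = -0.239675, Gamma_vuv = 0.000000, Gamma_vvv = 0.159783
  tau = 0.500000: gamma = (-0.875000, 0.500000), gamma' = (-1.000000, 1.000000); Gamma_uuu = -0.662286, Gamma_uuv = 0.000000, Gamma_uvv = 0.441524, Gamma_vuu = -0.252300, Gamma_vuv = 0.000000, Gamma_vvv = 0.168200
  tau = 0.625000: gamma = (-1.007812, 0.640625), gamma' = (-1.125000, 1.250000); Gamma_uuu = -0.613573, Gamma_uuv = 0.000000, Gamma_uvv = 0.409049, Gamma_vuu = -0.260015, Gamma_vuv = 0.000000, Gamma_vvv = 0.173344
  tau = 0.750000: gamma = (-1.156250, 0.812500), gamma' = (-1.250000, 1.500000); Gamma_uuu = -0.557293, Gamma_uuv = 0.000000, Gamma_uvv = 0.371529, Gamma_vuu = -0.261074, Gamma_vuv = 0.000000, Gamma_vvv = 0.174049
  tau = 0.875000: gamma = (-1.320312, 1.015625), gamma' = (-1.375000, 1.750000); Gamma_uuu = -0.498963, Gamma_uuv = 0.000000, Gamma_uvv = 0.332642, Gamma_vuu = -0.255879, Gamma_vuv = 0.000000, Gamma_vvv = 0.170586
  tau = 1.000000: gamma = (-1.500000, 1.250000), gamma' = (-1.500000, 2.000000); Gamma_uuu = -0.442623, Gamma_uuv = 0.000000, Gamma_uvv = 0.295082, Gamma_vuu = -0.245902, Gamma_vuv = 0.000000, Gamma_vvv = 0.163934
step 0: V^u = -0.3750, V^v = 0.5000
step 1: k1 = (0.129808, 0.043269), k2 = (0.099672, 0.030948), k3 = (0.101531, 0.031526), k4 = (0.066388, 0.021076); V <- V + (h/6)(k1 + 2k2 + 2k3 + k4): V^u = -0.3501, V^v = 0.5079
step 2: k1 = (0.066623, 0.021150), k2 = (0.030513, 0.010485), k3 = (0.033732, 0.011592), k4 = (0.000730, 0.000278); V <- V + (h/6)(k1 + 2k2 + 2k3 + k4): V^u = -0.3419, V^v = 0.5106
step 3: k1 = (0.000983, 0.000375), k2 = (-0.025192, -0.010676), k3 = (-0.022227, -0.009419), k4 = (-0.041210, -0.019305); V <- V + (h/6)(k1 + 2k2 + 2k3 + k4): V^u = -0.3475, V^v = 0.5082
step 4: k1 = (-0.041100, -0.019254), k2 = (-0.052456, -0.026900), k3 = (-0.050925, -0.026116), k4 = (-0.056855, -0.031586); V <- V + (h/6)(k1 + 2k2 + 2k3 + k4): V^u = -0.3602, V^v = 0.5016

Answer: V^u = -0.3602, V^v = 0.5016


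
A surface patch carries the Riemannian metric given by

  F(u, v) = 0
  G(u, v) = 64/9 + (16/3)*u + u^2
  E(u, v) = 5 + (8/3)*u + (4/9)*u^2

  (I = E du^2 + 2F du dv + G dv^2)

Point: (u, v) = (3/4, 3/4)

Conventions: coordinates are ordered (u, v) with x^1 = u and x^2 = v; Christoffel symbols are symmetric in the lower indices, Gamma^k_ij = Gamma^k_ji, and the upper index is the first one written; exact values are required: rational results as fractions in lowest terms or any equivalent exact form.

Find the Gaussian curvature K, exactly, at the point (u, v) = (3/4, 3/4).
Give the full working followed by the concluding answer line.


E = 29/4, F = 0, G = 1681/144, EG - F^2 = 48749/576 at the point
E_u = 10/3, E_v = 0, F_u = 0, F_v = 0, G_u = 41/6, G_v = 0
E_vv = 0, F_uv = 0, G_uu = 2
By Brioschi, K is (det M1 - det M2) divided by (EG - F^2) squared.
M1 = [[-E_vv/2 + F_uv - G_uu/2, E_u/2, F_u - E_v/2], [F_v - G_u/2, E, F], [G_v/2, F, G]] = [[-1, 5/3, 0], [-41/12, 29/4, 0], [0, 0, 1681/144]]; det M1 = -11767/648
M2 = [[0, E_v/2, G_u/2], [E_v/2, E, F], [G_u/2, F, G]] = [[0, 0, 41/12], [0, 29/4, 0], [41/12, 0, 1681/144]]; det M2 = -48749/576
det M1 - det M2 = 344605/5184; K = 344605/5184 / (48749/576)^2 = 320/34481

Answer: K = 320/34481


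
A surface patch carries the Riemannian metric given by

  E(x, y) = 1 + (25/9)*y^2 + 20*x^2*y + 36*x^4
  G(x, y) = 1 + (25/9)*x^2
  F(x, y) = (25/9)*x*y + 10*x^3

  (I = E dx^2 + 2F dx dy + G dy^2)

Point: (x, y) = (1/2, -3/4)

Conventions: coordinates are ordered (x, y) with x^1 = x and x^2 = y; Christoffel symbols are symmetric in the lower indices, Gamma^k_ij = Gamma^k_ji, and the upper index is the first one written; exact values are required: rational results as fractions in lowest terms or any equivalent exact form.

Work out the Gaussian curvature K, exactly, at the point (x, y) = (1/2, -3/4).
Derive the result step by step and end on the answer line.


E = 17/16, F = 5/24, G = 61/36, EG - F^2 = 253/144 at the point
E_x = 3, E_y = 5/6, F_x = 65/12, F_y = 25/18, G_x = 25/9, G_y = 0
E_yy = 50/9, F_xy = 25/9, G_xx = 50/9
Brioschi: K = (det M1 - det M2) / (EG - F^2)^2 with the standard first/second-derivative matrices M1, M2.
M1 = [[-E_yy/2 + F_xy - G_xx/2, E_x/2, F_x - E_y/2], [F_y - G_x/2, E, F], [G_y/2, F, G]] = [[-25/9, 3/2, 5], [0, 17/16, 5/24], [0, 5/24, 61/36]]; det M1 = -6325/1296
M2 = [[0, E_y/2, G_x/2], [E_y/2, E, F], [G_x/2, F, G]] = [[0, 5/12, 25/18], [5/12, 17/16, 5/24], [25/18, 5/24, 61/36]]; det M2 = -2725/1296
det M1 - det M2 = -25/9; K = -25/9 / (253/144)^2 = -57600/64009

Answer: K = -57600/64009


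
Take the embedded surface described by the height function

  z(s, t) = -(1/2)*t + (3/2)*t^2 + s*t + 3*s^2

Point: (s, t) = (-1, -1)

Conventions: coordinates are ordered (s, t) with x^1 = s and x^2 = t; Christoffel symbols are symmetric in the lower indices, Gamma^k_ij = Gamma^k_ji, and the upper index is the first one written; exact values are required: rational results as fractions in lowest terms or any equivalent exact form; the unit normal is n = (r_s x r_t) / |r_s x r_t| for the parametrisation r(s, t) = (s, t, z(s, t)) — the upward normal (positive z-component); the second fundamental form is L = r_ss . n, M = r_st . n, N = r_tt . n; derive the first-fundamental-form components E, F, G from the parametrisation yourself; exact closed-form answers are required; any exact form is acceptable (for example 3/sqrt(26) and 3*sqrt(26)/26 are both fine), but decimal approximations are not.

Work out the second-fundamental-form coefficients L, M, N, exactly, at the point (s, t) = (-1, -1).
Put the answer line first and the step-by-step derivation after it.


Answer: L = 12*sqrt(281)/281, M = 2*sqrt(281)/281, N = 6*sqrt(281)/281

z_s = -7, z_t = -9/2, z_ss = 6, z_st = 1, z_tt = 3
E = 50, F = 63/2, G = 85/4; answer radicand W^2 = 281/4
unnormalised second-form numerators: l = 6, m = 1, n = 3; L = l/sqrt(281/4), and similarly M = m/sqrt(W^2), N = n/sqrt(W^2)


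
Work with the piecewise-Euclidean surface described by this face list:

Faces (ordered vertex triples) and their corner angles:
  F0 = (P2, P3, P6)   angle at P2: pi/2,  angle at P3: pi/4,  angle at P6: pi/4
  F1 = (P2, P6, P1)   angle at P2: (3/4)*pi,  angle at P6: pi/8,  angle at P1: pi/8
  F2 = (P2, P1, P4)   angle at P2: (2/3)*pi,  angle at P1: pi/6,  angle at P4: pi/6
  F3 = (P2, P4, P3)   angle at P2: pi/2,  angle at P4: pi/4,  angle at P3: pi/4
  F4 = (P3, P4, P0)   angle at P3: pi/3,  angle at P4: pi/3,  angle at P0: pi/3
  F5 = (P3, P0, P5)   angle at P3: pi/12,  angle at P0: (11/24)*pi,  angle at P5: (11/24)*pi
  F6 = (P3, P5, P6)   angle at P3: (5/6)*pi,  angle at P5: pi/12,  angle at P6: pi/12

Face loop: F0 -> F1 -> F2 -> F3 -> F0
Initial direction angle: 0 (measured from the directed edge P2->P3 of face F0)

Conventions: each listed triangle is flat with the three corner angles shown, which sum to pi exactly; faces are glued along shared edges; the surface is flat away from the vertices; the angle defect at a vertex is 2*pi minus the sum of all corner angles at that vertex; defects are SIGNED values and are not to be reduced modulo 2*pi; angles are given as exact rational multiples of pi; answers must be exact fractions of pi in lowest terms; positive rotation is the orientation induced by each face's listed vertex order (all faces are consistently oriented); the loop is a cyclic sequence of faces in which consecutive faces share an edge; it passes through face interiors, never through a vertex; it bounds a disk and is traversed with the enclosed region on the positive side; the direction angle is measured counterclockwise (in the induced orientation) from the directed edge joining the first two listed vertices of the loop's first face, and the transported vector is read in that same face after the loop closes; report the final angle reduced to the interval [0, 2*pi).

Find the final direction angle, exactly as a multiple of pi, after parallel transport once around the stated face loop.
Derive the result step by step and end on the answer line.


enclosed vertex P2: corner angles sum to (29/12)*pi, defect = 2*pi - (29/12)*pi = (-5/12)*pi
adding the enclosed defects to the starting angle (mod 2*pi, induced orientation) gives the holonomy
final angle = 0 - (5/12)*pi = (19/12)*pi (mod 2*pi)

Answer: final direction angle = (19/12)*pi


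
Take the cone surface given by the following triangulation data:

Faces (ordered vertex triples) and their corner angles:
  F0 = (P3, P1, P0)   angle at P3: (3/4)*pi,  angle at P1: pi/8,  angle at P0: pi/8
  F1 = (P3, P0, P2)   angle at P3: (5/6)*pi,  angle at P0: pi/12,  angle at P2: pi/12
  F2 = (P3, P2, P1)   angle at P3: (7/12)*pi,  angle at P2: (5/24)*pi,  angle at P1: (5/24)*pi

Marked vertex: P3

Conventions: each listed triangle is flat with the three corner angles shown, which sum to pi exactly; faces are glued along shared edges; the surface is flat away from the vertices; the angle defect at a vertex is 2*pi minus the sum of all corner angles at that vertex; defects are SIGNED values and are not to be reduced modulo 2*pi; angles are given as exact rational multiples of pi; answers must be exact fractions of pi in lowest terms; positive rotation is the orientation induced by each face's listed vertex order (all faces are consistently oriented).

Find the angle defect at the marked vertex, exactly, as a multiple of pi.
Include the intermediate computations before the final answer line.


Sum of corner angles at P3: (13/6)*pi
defect = 2*pi - (13/6)*pi

Answer: defect(P3) = -pi/6


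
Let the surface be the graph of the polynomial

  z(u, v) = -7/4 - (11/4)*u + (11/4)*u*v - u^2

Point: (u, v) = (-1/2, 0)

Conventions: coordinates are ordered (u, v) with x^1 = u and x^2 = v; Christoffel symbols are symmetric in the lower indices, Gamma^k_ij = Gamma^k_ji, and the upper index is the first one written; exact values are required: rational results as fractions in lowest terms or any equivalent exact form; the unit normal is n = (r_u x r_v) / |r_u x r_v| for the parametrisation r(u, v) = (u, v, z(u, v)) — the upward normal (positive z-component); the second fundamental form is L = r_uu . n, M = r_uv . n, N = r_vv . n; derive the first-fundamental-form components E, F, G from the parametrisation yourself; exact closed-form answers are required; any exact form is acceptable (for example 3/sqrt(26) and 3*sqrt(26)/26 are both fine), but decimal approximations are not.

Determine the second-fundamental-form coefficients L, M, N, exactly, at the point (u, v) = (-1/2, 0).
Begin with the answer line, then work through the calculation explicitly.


Answer: L = -16*sqrt(381)/381, M = 22*sqrt(381)/381, N = 0

z_u = -7/4, z_v = -11/8, z_uu = -2, z_uv = 11/4, z_vv = 0
E = 65/16, F = 77/32, G = 185/64; answer radicand W^2 = 381/64
unnormalised second-form numerators: l = -2, m = 11/4, n = 0; L = l/sqrt(381/64), and similarly M = m/sqrt(W^2), N = n/sqrt(W^2)


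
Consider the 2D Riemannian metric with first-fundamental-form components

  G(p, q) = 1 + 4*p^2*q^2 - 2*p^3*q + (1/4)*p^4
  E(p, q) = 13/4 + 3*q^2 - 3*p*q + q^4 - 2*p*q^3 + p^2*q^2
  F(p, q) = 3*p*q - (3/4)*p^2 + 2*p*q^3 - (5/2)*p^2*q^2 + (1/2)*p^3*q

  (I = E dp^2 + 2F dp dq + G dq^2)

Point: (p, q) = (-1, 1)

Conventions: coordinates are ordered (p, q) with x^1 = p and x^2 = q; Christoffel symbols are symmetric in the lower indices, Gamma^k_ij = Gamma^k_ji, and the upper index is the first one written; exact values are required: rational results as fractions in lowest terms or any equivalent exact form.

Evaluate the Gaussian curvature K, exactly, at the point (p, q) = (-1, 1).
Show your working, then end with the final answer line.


E = 53/4, F = -35/4, G = 29/4, EG - F^2 = 39/2 at the point
E_p = -7, E_q = 21, F_p = 13, F_q = -29/2, G_p = -15, G_q = 10
E_qq = 32, F_pq = 41/2, G_pp = 23
Compute both Brioschi determinants and normalise by (EG - F^2)^2.
M1 = [[-E_qq/2 + F_pq - G_pp/2, E_p/2, F_p - E_q/2], [F_q - G_p/2, E, F], [G_q/2, F, G]] = [[-7, -7/2, 5/2], [-7, 53/4, -35/4], [5, -35/4, 29/4]]; det M1 = -347/2
M2 = [[0, E_q/2, G_p/2], [E_q/2, E, F], [G_p/2, F, G]] = [[0, 21/2, -15/2], [21/2, 53/4, -35/4], [-15/2, -35/4, 29/4]]; det M2 = -333/2
det M1 - det M2 = -7; K = -7 / (39/2)^2 = -28/1521

Answer: K = -28/1521


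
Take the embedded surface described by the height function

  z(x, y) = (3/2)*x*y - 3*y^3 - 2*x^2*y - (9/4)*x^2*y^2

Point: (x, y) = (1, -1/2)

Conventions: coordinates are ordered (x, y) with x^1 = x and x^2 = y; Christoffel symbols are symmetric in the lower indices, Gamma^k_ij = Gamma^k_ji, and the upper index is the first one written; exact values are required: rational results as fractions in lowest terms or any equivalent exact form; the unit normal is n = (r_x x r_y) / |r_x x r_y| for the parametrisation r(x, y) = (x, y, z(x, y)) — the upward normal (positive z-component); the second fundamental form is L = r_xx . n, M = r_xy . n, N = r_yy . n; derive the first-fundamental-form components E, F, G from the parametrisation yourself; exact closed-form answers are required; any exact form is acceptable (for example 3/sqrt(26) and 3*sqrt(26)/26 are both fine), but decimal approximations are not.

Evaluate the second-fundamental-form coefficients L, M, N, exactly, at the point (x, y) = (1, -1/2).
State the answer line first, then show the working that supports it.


Answer: L = 7/9, M = 16/9, N = 4

z_x = 1/8, z_y = -1/2, z_xx = 7/8, z_xy = 2, z_yy = 9/2
E = 65/64, F = -1/16, G = 5/4; answer radicand W^2 = 81/64
unnormalised second-form numerators: l = 7/8, m = 2, n = 9/2; L = l/sqrt(81/64), and similarly M = m/sqrt(W^2), N = n/sqrt(W^2)


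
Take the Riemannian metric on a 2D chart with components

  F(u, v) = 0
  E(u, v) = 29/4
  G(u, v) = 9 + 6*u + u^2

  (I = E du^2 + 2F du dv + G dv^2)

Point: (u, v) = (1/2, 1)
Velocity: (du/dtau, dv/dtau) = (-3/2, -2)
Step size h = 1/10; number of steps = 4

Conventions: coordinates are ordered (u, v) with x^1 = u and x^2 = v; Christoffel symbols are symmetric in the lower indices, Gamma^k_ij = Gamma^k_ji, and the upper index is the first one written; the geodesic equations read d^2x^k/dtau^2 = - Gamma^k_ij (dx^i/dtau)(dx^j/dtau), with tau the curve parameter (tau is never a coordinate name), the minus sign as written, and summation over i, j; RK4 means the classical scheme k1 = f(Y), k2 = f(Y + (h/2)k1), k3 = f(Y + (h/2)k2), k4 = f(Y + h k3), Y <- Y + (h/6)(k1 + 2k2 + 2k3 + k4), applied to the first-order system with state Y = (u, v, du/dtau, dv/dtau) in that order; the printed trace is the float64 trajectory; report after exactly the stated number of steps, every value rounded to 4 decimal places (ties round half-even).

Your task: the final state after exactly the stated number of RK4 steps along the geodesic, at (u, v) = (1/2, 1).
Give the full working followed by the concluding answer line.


f(Y) = (du/dtau, dv/dtau, -Gamma^u_ij Y'^i Y'^j, -Gamma^v_ij Y'^i Y'^j) with the Gammas evaluated at the stage position; h = 0.100000; intermediate values shown to 6 dp
step 0: u = 0.5000, v = 1.0000, du/dtau = -1.5000, dv/dtau = -2.0000
step 1:
  k1: at (u, v) = (0.500000, 1.000000), (du/dtau, dv/dtau) = (-1.500000, -2.000000); Gamma_uuu = 0.000000, Gamma_uuv = 0.000000, Gamma_uvv = -0.482759, Gamma_vuu = 0.000000, Gamma_vuv = 0.285714, Gamma_vvv = 0.000000; k1 = (-1.500000, -2.000000, 1.931034, -1.714286)
  k2: at (u, v) = (0.425000, 0.900000), (du/dtau, dv/dtau) = (-1.403448, -2.085714); Gamma_uuu = 0.000000, Gamma_uuv = 0.000000, Gamma_uvv = -0.472414, Gamma_vuu = 0.000000, Gamma_vuv = 0.291971, Gamma_vvv = 0.000000; k2 = (-1.403448, -2.085714, 2.055096, -1.709309)
  k3: at (u, v) = (0.429828, 0.895714), (du/dtau, dv/dtau) = (-1.397245, -2.085465); Gamma_uuu = 0.000000, Gamma_uuv = 0.000000, Gamma_uvv = -0.473080, Gamma_vuu = 0.000000, Gamma_vuv = 0.291560, Gamma_vvv = 0.000000; k3 = (-1.397245, -2.085465, 2.057502, -1.699156)
  k4: at (u, v) = (0.360275, 0.791453), (du/dtau, dv/dtau) = (-1.294250, -2.169916); Gamma_uuu = 0.000000, Gamma_uuv = 0.000000, Gamma_uvv = -0.463486, Gamma_vuu = 0.000000, Gamma_vuv = 0.297595, Gamma_vvv = 0.000000; k4 = (-1.294250, -2.169916, 2.182341, -1.671537)
  Y <- Y + (h/6)(k1 + 2k2 + 2k3 + k4): u = 0.3601, v = 0.7915, du/dtau = -1.2944, dv/dtau = -2.1700
step 2:
  k1: at (u, v) = (0.360073, 0.791462), (du/dtau, dv/dtau) = (-1.294357, -2.170046); Gamma_uuu = 0.000000, Gamma_uuv = 0.000000, Gamma_uvv = -0.463458, Gamma_vuu = 0.000000, Gamma_vuv = 0.297613, Gamma_vvv = 0.000000; k1 = (-1.294357, -2.170046, 2.182471, -1.671877)
  k2: at (u, v) = (0.295355, 0.682960), (du/dtau, dv/dtau) = (-1.185234, -2.253640); Gamma_uuu = 0.000000, Gamma_uuv = 0.000000, Gamma_uvv = -0.454532, Gamma_vuu = 0.000000, Gamma_vuv = 0.303457, Gamma_vvv = 0.000000; k2 = (-1.185234, -2.253640, 2.308518, -1.621124)
  k3: at (u, v) = (0.300811, 0.678780), (du/dtau, dv/dtau) = (-1.178931, -2.251102); Gamma_uuu = 0.000000, Gamma_uuv = 0.000000, Gamma_uvv = -0.455284, Gamma_vuu = 0.000000, Gamma_vuv = 0.302956, Gamma_vvv = 0.000000; k3 = (-1.178931, -2.251102, 2.307135, -1.608026)
  k4: at (u, v) = (0.242180, 0.566352), (du/dtau, dv/dtau) = (-1.063644, -2.330848); Gamma_uuu = 0.000000, Gamma_uuv = 0.000000, Gamma_uvv = -0.447197, Gamma_vuu = 0.000000, Gamma_vuv = 0.308434, Gamma_vvv = 0.000000; k4 = (-1.063644, -2.330848, 2.429557, -1.529337)
  Y <- Y + (h/6)(k1 + 2k2 + 2k3 + k4): u = 0.2420, v = 0.5663, du/dtau = -1.0636, dv/dtau = -2.3310
step 3:
  k1: at (u, v) = (0.241967, 0.566289), (du/dtau, dv/dtau) = (-1.063635, -2.331038); Gamma_uuu = 0.000000, Gamma_uuv = 0.000000, Gamma_uvv = -0.447168, Gamma_vuu = 0.000000, Gamma_vuv = 0.308455, Gamma_vvv = 0.000000; k1 = (-1.063635, -2.331038, 2.429793, -1.529549)
  k2: at (u, v) = (0.188785, 0.449737), (du/dtau, dv/dtau) = (-0.942145, -2.407515); Gamma_uuu = 0.000000, Gamma_uuv = 0.000000, Gamma_uvv = -0.439832, Gamma_vuu = 0.000000, Gamma_vuv = 0.313599, Gamma_vvv = 0.000000; k2 = (-0.942145, -2.407515, 2.549326, -1.422629)
  k3: at (u, v) = (0.194860, 0.445913), (du/dtau, dv/dtau) = (-0.936169, -2.402169); Gamma_uuu = 0.000000, Gamma_uuv = 0.000000, Gamma_uvv = -0.440670, Gamma_vuu = 0.000000, Gamma_vuv = 0.313003, Gamma_vvv = 0.000000; k3 = (-0.936169, -2.402169, 2.542852, -1.407783)
  k4: at (u, v) = (0.148350, 0.326072), (du/dtau, dv/dtau) = (-0.809350, -2.471816); Gamma_uuu = 0.000000, Gamma_uuv = 0.000000, Gamma_uvv = -0.434255, Gamma_vuu = 0.000000, Gamma_vuv = 0.317627, Gamma_vvv = 0.000000; k4 = (-0.809350, -2.471816, 2.653245, -1.270865)
  Y <- Y + (h/6)(k1 + 2k2 + 2k3 + k4): u = 0.1481, v = 0.3259, du/dtau = -0.8092, dv/dtau = -2.4721
step 4:
  k1: at (u, v) = (0.148140, 0.325919), (du/dtau, dv/dtau) = (-0.809178, -2.472058); Gamma_uuu = 0.000000, Gamma_uuv = 0.000000, Gamma_uvv = -0.434226, Gamma_vuu = 0.000000, Gamma_vuv = 0.317648, Gamma_vvv = 0.000000; k1 = (-0.809178, -2.472058, 2.653588, -1.270805)
  k2: at (u, v) = (0.107681, 0.202316), (du/dtau, dv/dtau) = (-0.676499, -2.535599); Gamma_uuu = 0.000000, Gamma_uuv = 0.000000, Gamma_uvv = -0.428646, Gamma_vuu = 0.000000, Gamma_vuv = 0.321783, Gamma_vvv = 0.000000; k2 = (-0.676499, -2.535599, 2.755875, -1.103929)
  k3: at (u, v) = (0.114315, 0.199139), (du/dtau, dv/dtau) = (-0.671385, -2.527255); Gamma_uuu = 0.000000, Gamma_uuv = 0.000000, Gamma_uvv = -0.429561, Gamma_vuu = 0.000000, Gamma_vuv = 0.321098, Gamma_vvv = 0.000000; k3 = (-0.671385, -2.527255, 2.743612, -1.089652)
  k4: at (u, v) = (0.081002, 0.073193), (du/dtau, dv/dtau) = (-0.534817, -2.581024); Gamma_uuu = 0.000000, Gamma_uuv = 0.000000, Gamma_uvv = -0.424966, Gamma_vuu = 0.000000, Gamma_vuv = 0.324570, Gamma_vvv = 0.000000; k4 = (-0.534817, -2.581024, 2.830987, -0.896056)
  Y <- Y + (h/6)(k1 + 2k2 + 2k3 + k4): u = 0.0808, v = 0.0729, du/dtau = -0.5345, dv/dtau = -2.5813

Answer: u = 0.0808, v = 0.0729, du/dtau = -0.5345, dv/dtau = -2.5813
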